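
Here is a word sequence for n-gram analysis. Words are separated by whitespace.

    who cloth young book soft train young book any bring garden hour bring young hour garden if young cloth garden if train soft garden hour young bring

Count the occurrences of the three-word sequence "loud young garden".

0

Scanning the 25 overlapping trigram windows for "loud young garden":
  (none found)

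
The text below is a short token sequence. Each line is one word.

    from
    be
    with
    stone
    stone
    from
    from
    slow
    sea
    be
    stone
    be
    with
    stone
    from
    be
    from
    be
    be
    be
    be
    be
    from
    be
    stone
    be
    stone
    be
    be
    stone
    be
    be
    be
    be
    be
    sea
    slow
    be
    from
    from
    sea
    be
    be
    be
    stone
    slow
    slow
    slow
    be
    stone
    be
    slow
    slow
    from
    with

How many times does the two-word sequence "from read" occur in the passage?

Scanning the 54 overlapping bigram windows for "from read":
  (none found)

0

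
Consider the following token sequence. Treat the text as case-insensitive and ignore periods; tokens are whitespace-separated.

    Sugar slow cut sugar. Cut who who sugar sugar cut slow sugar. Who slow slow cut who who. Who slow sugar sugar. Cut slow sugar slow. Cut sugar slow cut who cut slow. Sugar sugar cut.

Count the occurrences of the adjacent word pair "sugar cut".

Scanning the 35 overlapping bigram windows for "sugar cut":
  position 4–5: sugar cut
  position 9–10: sugar cut
  position 22–23: sugar cut
  position 35–36: sugar cut

4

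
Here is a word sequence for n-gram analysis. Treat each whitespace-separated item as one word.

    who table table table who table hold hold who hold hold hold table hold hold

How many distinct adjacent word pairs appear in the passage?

15 tokens → 14 bigram windows in total.
Repeated bigrams (each contributes count−1 duplicates):
  hold hold: 4
  table hold: 2
  table table: 2
  who table: 2
6 duplicate windows → 14 − 6 = 8 distinct.

8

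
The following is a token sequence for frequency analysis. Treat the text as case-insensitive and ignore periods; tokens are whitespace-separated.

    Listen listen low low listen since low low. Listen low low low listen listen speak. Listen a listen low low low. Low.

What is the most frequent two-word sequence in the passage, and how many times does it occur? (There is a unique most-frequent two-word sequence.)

"low low", 7 times

Bigram frequencies (highest first):
  low low: 7
  listen low: 3
  low listen: 3
  listen listen: 2
  listen since: 1
  since low: 1
  … (4 more, each ≤ 1)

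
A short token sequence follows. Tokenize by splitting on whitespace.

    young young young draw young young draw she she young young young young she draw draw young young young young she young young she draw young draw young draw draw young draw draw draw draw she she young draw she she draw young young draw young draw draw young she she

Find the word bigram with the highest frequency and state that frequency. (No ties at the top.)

Bigram frequencies (highest first):
  young young: 11
  young draw: 8
  draw young: 8
  draw draw: 6
  she she: 4
  young she: 4
  … (3 more, each ≤ 3)

"young young", 11 times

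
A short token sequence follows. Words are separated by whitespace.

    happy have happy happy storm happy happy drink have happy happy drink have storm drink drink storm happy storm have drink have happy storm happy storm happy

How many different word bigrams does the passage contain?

13

27 tokens → 26 bigram windows in total.
Repeated bigrams (each contributes count−1 duplicates):
  happy storm: 4
  storm happy: 4
  drink have: 3
  happy happy: 3
  have happy: 3
  happy drink: 2
13 duplicate windows → 26 − 13 = 13 distinct.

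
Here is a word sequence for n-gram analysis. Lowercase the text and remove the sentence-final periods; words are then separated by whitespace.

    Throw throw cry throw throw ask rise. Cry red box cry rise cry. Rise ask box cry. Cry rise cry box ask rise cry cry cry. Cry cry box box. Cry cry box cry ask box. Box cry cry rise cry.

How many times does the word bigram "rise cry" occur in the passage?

5

Scanning the 40 overlapping bigram windows for "rise cry":
  position 7–8: rise cry
  position 12–13: rise cry
  position 19–20: rise cry
  position 23–24: rise cry
  position 40–41: rise cry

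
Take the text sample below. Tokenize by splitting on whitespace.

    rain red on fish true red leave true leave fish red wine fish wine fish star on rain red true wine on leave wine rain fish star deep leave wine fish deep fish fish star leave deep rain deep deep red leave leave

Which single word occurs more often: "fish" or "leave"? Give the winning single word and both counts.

"fish" (8 vs 7)

"fish": 8 occurrences
"leave": 7 occurrences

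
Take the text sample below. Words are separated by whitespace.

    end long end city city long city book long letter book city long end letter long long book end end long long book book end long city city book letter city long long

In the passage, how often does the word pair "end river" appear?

0

Scanning the 32 overlapping bigram windows for "end river":
  (none found)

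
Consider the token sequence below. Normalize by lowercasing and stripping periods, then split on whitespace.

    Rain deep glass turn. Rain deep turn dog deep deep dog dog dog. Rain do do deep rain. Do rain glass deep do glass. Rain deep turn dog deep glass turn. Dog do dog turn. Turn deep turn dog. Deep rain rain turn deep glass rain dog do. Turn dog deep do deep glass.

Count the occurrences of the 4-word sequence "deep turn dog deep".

3

Scanning the 51 overlapping 4-gram windows for "deep turn dog deep":
  position 6–9: deep turn dog deep
  position 26–29: deep turn dog deep
  position 37–40: deep turn dog deep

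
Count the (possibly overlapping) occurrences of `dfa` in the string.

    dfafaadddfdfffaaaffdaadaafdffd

1

Sliding a length-3 window over the 30 characters (28 positions):
  position 1–3: dfa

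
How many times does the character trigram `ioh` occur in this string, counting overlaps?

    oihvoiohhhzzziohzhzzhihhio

2

Sliding a length-3 window over the 26 characters (24 positions):
  position 6–8: ioh
  position 14–16: ioh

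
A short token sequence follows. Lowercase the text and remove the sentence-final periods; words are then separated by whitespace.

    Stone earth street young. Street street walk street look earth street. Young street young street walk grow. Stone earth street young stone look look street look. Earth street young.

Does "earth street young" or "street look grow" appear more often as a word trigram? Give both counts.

"earth street young": 4 occurrences
"street look grow": 0 occurrences

"earth street young" (4 vs 0)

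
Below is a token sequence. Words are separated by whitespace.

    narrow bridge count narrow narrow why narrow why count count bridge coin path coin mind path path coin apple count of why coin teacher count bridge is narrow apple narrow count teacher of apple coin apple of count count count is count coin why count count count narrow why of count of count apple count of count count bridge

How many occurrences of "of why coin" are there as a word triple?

Scanning the 57 overlapping trigram windows for "of why coin":
  position 21–23: of why coin

1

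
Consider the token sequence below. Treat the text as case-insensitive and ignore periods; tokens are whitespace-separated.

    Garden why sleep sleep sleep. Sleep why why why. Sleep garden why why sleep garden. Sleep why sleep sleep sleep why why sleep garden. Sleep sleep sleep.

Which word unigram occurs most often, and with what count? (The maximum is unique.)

"sleep", 14 times

Unigram frequencies (highest first):
  sleep: 14
  why: 9
  garden: 4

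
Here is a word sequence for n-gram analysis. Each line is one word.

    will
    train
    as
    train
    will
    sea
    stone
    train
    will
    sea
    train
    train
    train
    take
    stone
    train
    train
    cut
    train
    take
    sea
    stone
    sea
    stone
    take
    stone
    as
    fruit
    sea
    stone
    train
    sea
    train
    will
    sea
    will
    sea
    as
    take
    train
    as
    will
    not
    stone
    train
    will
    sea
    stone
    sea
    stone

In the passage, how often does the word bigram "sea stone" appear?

Scanning the 49 overlapping bigram windows for "sea stone":
  position 6–7: sea stone
  position 21–22: sea stone
  position 23–24: sea stone
  position 29–30: sea stone
  position 47–48: sea stone
  position 49–50: sea stone

6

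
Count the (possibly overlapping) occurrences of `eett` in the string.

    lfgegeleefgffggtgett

0

Sliding a length-4 window over the 20 characters (17 positions):
  (no match at any position)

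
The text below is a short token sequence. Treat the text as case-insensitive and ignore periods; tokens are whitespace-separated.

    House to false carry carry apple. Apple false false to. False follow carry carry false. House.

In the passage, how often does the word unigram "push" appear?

0

Scanning the 16 tokens for "push":
  (none found)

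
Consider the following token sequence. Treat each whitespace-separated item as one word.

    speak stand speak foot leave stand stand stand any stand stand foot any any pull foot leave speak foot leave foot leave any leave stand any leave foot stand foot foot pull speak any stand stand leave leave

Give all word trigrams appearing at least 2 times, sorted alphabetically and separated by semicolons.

Trigram counts meeting the condition (at least 2 times):
  any stand stand: 2
  speak foot leave: 2

any stand stand; speak foot leave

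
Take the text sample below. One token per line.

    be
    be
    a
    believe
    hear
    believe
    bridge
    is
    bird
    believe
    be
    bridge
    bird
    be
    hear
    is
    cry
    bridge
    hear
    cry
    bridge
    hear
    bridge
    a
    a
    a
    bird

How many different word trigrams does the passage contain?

27 tokens → 25 trigram windows in total.
Repeated trigrams (each contributes count−1 duplicates):
  cry bridge hear: 2
1 duplicate windows → 25 − 1 = 24 distinct.

24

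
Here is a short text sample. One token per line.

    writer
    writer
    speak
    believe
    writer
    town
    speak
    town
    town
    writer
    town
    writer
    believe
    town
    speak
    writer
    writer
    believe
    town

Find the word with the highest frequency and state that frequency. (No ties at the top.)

"writer", 7 times

Unigram frequencies (highest first):
  writer: 7
  town: 6
  speak: 3
  believe: 3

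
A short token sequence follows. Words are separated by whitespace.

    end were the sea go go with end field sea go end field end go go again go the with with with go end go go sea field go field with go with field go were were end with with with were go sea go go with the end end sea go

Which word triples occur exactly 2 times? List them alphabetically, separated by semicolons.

end go go; go go with; sea go go; with with with

Trigram counts meeting the condition (exactly 2 times):
  end go go: 2
  go go with: 2
  sea go go: 2
  with with with: 2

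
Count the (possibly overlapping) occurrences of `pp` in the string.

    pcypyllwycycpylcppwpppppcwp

5

Sliding a length-2 window over the 27 characters (26 positions):
  position 17–18: pp
  position 20–21: pp
  position 21–22: pp
  position 22–23: pp
  position 23–24: pp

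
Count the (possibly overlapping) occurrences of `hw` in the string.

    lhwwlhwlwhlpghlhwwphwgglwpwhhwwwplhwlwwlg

6

Sliding a length-2 window over the 41 characters (40 positions):
  position 2–3: hw
  position 6–7: hw
  position 16–17: hw
  position 20–21: hw
  position 29–30: hw
  position 35–36: hw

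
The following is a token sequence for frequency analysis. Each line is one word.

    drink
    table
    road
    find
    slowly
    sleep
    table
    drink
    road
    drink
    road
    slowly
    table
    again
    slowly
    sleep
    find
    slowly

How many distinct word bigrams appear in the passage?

18 tokens → 17 bigram windows in total.
Repeated bigrams (each contributes count−1 duplicates):
  drink road: 2
  find slowly: 2
  slowly sleep: 2
3 duplicate windows → 17 − 3 = 14 distinct.

14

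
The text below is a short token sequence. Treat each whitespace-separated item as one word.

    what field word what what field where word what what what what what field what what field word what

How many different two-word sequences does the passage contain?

19 tokens → 18 bigram windows in total.
Repeated bigrams (each contributes count−1 duplicates):
  what what: 6
  what field: 4
  word what: 3
  field word: 2
11 duplicate windows → 18 − 11 = 7 distinct.

7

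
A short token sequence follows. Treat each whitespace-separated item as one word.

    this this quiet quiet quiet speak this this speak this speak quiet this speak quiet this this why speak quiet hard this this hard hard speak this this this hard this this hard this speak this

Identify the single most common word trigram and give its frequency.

"this this hard", 3 times

Trigram frequencies (highest first):
  this this hard: 3
  speak this this: 2
  this speak this: 2
  this speak quiet: 2
  speak quiet this: 2
  hard this this: 2
  … (20 more, each ≤ 2)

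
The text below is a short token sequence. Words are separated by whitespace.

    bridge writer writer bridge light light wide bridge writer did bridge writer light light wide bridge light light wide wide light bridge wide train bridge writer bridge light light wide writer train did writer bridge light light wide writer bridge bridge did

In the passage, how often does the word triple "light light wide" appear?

5

Scanning the 40 overlapping trigram windows for "light light wide":
  position 5–7: light light wide
  position 13–15: light light wide
  position 17–19: light light wide
  position 28–30: light light wide
  position 36–38: light light wide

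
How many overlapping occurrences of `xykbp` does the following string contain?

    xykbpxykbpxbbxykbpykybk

3

Sliding a length-5 window over the 23 characters (19 positions):
  position 1–5: xykbp
  position 6–10: xykbp
  position 14–18: xykbp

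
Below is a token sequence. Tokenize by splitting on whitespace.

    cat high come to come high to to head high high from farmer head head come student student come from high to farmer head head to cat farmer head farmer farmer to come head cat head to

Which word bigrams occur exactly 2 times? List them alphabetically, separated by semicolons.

head head; head to; high to; to come

Bigram counts meeting the condition (exactly 2 times):
  head head: 2
  head to: 2
  high to: 2
  to come: 2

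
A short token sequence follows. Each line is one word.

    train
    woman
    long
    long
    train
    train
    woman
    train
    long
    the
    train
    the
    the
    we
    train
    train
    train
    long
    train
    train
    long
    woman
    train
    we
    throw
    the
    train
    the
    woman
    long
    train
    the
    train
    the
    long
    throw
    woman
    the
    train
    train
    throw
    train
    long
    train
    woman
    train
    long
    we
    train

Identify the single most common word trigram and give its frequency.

Trigram frequencies (highest first):
  the train the: 3
  long train train: 2
  train woman train: 2
  woman train long: 2
  train train long: 2
  train long train: 2
  … (34 more, each ≤ 1)

"the train the", 3 times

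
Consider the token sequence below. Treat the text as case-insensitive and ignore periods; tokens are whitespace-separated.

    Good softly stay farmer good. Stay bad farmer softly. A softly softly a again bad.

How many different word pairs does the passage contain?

13

15 tokens → 14 bigram windows in total.
Repeated bigrams (each contributes count−1 duplicates):
  softly a: 2
1 duplicate windows → 14 − 1 = 13 distinct.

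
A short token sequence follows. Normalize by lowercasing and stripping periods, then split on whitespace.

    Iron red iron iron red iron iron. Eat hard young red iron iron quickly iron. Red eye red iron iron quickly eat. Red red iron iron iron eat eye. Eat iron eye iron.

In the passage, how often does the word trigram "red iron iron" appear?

Scanning the 31 overlapping trigram windows for "red iron iron":
  position 2–4: red iron iron
  position 5–7: red iron iron
  position 11–13: red iron iron
  position 18–20: red iron iron
  position 24–26: red iron iron

5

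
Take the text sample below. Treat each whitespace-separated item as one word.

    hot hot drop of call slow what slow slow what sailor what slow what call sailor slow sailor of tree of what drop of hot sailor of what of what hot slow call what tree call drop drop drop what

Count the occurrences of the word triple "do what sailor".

0

Scanning the 38 overlapping trigram windows for "do what sailor":
  (none found)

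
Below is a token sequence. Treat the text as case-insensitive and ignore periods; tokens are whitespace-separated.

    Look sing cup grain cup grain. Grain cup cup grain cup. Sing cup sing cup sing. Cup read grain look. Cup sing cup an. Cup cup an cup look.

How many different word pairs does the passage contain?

29 tokens → 28 bigram windows in total.
Repeated bigrams (each contributes count−1 duplicates):
  sing cup: 5
  cup sing: 4
  cup grain: 3
  grain cup: 3
  an cup: 2
  cup an: 2
  cup cup: 2
14 duplicate windows → 28 − 14 = 14 distinct.

14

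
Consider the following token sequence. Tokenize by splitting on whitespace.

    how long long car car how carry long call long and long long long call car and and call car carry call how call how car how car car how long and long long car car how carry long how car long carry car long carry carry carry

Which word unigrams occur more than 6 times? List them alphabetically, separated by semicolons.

Unigram counts meeting the condition (more than 6 times):
  car: 11
  carry: 7
  how: 8
  long: 13

car; carry; how; long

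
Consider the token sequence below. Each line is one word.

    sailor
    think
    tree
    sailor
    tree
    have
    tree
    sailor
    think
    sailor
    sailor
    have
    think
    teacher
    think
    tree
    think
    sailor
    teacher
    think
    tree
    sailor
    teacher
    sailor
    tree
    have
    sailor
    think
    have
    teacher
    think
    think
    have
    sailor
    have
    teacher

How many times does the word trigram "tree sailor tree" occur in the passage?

1

Scanning the 34 overlapping trigram windows for "tree sailor tree":
  position 3–5: tree sailor tree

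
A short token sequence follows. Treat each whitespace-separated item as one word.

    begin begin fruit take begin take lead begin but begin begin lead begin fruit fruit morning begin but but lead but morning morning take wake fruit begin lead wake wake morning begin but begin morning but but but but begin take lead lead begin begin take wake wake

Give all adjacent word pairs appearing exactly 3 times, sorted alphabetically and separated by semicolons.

Bigram counts meeting the condition (exactly 3 times):
  begin begin: 3
  begin but: 3
  begin take: 3
  but begin: 3
  lead begin: 3

begin begin; begin but; begin take; but begin; lead begin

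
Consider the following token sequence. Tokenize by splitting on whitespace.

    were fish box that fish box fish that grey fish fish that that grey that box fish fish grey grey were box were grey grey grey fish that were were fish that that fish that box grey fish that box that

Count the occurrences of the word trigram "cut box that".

0

Scanning the 39 overlapping trigram windows for "cut box that":
  (none found)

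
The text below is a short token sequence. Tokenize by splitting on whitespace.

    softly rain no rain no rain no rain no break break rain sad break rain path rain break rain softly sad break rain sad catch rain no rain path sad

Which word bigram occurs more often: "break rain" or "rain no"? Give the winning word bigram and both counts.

"break rain": 4 occurrences
"rain no": 5 occurrences

"rain no" (5 vs 4)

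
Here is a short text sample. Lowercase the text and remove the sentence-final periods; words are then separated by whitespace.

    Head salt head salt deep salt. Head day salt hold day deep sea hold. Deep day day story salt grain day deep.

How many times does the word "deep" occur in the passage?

Scanning the 22 tokens for "deep":
  position 5: deep
  position 12: deep
  position 15: deep
  position 22: deep

4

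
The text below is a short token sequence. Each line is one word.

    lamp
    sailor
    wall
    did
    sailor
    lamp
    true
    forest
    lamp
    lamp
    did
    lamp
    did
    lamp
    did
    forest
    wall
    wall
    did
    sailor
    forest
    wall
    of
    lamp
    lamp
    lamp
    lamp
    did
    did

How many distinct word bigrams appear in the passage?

18

29 tokens → 28 bigram windows in total.
Repeated bigrams (each contributes count−1 duplicates):
  lamp did: 4
  lamp lamp: 4
  did lamp: 2
  did sailor: 2
  forest wall: 2
  wall did: 2
10 duplicate windows → 28 − 10 = 18 distinct.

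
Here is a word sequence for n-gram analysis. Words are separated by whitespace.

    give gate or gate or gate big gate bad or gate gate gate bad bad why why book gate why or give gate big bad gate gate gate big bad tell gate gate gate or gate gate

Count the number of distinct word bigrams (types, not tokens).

20

37 tokens → 36 bigram windows in total.
Repeated bigrams (each contributes count−1 duplicates):
  gate gate: 7
  or gate: 4
  gate big: 3
  gate or: 3
  big bad: 2
  gate bad: 2
  give gate: 2
16 duplicate windows → 36 − 16 = 20 distinct.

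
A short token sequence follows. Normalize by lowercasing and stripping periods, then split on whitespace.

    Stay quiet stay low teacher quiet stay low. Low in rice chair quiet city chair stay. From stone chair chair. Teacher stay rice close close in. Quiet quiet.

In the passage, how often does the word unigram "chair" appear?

Scanning the 28 tokens for "chair":
  position 12: chair
  position 15: chair
  position 19: chair
  position 20: chair

4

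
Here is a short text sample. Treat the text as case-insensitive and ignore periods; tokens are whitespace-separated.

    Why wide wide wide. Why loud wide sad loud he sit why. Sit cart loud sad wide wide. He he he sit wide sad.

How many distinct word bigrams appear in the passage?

24 tokens → 23 bigram windows in total.
Repeated bigrams (each contributes count−1 duplicates):
  wide wide: 3
  he he: 2
  he sit: 2
  wide sad: 2
5 duplicate windows → 23 − 5 = 18 distinct.

18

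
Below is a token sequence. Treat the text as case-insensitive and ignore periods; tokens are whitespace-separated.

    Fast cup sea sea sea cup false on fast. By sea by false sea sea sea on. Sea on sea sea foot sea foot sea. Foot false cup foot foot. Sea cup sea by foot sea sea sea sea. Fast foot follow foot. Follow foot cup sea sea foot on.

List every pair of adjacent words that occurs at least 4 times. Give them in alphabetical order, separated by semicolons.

foot sea; sea foot; sea sea

Bigram counts meeting the condition (at least 4 times):
  foot sea: 4
  sea foot: 4
  sea sea: 9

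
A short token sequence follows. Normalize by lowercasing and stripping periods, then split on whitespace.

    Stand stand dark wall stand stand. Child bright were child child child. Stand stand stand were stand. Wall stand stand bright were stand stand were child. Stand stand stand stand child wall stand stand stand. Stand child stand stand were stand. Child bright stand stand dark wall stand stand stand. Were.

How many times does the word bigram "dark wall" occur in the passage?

Scanning the 50 overlapping bigram windows for "dark wall":
  position 3–4: dark wall
  position 46–47: dark wall

2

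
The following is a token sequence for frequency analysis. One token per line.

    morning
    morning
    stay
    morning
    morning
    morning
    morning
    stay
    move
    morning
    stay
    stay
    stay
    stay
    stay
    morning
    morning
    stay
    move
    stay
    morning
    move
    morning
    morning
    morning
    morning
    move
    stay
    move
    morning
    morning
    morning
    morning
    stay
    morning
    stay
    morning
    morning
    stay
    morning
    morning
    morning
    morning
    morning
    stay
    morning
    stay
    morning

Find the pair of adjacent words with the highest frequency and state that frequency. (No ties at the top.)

Bigram frequencies (highest first):
  morning morning: 16
  morning stay: 9
  stay morning: 8
  stay stay: 4
  stay move: 3
  move morning: 3
  … (2 more, each ≤ 2)

"morning morning", 16 times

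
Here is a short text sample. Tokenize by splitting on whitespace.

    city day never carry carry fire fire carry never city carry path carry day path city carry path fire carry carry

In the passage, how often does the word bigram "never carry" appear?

Scanning the 20 overlapping bigram windows for "never carry":
  position 3–4: never carry

1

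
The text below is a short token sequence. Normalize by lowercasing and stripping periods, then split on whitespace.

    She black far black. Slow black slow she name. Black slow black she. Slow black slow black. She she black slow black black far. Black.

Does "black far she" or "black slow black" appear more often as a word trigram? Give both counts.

"black far she": 0 occurrences
"black slow black": 4 occurrences

"black slow black" (4 vs 0)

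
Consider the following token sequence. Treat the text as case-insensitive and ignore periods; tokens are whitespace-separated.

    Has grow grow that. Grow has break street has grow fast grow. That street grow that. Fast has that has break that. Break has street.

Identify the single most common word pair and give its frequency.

"grow that", 3 times

Bigram frequencies (highest first):
  grow that: 3
  has grow: 2
  has break: 2
  grow grow: 1
  that grow: 1
  grow has: 1
  … (14 more, each ≤ 1)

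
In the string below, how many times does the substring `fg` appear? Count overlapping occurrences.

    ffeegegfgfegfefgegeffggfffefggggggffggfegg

5

Sliding a length-2 window over the 42 characters (41 positions):
  position 8–9: fg
  position 15–16: fg
  position 21–22: fg
  position 28–29: fg
  position 36–37: fg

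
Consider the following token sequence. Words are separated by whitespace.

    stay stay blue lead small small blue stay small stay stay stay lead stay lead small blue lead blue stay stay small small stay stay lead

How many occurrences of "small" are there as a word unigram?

6

Scanning the 26 tokens for "small":
  position 5: small
  position 6: small
  position 9: small
  position 16: small
  position 22: small
  position 23: small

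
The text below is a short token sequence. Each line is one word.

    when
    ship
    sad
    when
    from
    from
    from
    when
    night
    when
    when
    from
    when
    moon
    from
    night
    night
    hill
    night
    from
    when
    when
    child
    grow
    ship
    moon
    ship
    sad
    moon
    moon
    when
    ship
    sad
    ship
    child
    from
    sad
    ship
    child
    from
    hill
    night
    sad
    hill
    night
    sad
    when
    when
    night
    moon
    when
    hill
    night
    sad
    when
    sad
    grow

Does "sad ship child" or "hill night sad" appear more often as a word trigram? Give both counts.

"sad ship child": 2 occurrences
"hill night sad": 3 occurrences

"hill night sad" (3 vs 2)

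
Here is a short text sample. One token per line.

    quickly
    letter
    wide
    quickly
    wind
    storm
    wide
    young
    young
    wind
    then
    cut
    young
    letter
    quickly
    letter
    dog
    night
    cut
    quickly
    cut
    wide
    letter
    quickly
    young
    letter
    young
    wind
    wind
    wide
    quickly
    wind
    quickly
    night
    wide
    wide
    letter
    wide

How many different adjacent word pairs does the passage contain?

29

38 tokens → 37 bigram windows in total.
Repeated bigrams (each contributes count−1 duplicates):
  letter quickly: 2
  letter wide: 2
  quickly letter: 2
  quickly wind: 2
  wide letter: 2
  wide quickly: 2
  young letter: 2
  young wind: 2
8 duplicate windows → 37 − 8 = 29 distinct.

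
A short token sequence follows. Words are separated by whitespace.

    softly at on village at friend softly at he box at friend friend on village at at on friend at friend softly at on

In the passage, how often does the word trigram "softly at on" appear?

2

Scanning the 22 overlapping trigram windows for "softly at on":
  position 1–3: softly at on
  position 22–24: softly at on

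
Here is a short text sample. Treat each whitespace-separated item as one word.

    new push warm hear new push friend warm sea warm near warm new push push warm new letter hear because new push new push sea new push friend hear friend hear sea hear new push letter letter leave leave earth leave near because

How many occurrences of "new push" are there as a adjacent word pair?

Scanning the 42 overlapping bigram windows for "new push":
  position 1–2: new push
  position 5–6: new push
  position 13–14: new push
  position 21–22: new push
  position 23–24: new push
  position 26–27: new push
  position 34–35: new push

7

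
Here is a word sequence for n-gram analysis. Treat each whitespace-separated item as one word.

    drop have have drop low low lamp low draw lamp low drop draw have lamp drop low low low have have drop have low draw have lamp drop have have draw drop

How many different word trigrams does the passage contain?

25

32 tokens → 30 trigram windows in total.
Repeated trigrams (each contributes count−1 duplicates):
  draw have lamp: 2
  drop have have: 2
  drop low low: 2
  have have drop: 2
  have lamp drop: 2
5 duplicate windows → 30 − 5 = 25 distinct.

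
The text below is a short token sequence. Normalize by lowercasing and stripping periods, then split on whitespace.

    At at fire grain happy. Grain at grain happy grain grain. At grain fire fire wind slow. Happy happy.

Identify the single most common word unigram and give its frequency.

Unigram frequencies (highest first):
  grain: 6
  at: 4
  happy: 4
  fire: 3
  wind: 1
  slow: 1

"grain", 6 times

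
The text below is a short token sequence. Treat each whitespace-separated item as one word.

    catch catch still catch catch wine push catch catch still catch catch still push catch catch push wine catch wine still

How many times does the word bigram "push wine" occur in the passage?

1

Scanning the 20 overlapping bigram windows for "push wine":
  position 17–18: push wine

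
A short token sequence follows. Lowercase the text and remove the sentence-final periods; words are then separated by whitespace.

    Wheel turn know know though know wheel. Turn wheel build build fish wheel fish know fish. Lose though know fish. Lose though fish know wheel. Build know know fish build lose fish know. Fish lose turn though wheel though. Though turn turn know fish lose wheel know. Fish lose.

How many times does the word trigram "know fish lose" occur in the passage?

5

Scanning the 47 overlapping trigram windows for "know fish lose":
  position 15–17: know fish lose
  position 19–21: know fish lose
  position 33–35: know fish lose
  position 43–45: know fish lose
  position 47–49: know fish lose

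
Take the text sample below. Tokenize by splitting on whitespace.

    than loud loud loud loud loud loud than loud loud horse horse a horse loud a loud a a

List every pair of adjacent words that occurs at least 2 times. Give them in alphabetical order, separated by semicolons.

Bigram counts meeting the condition (at least 2 times):
  loud a: 2
  loud loud: 6
  than loud: 2

loud a; loud loud; than loud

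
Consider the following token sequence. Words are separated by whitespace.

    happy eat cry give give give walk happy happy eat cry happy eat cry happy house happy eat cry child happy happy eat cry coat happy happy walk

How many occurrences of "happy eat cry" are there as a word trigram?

5

Scanning the 26 overlapping trigram windows for "happy eat cry":
  position 1–3: happy eat cry
  position 9–11: happy eat cry
  position 12–14: happy eat cry
  position 17–19: happy eat cry
  position 22–24: happy eat cry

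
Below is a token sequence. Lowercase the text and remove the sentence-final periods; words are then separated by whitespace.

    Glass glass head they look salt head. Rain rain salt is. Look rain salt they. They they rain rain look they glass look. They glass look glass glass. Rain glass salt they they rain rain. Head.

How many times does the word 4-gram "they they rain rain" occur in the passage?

2

Scanning the 33 overlapping 4-gram windows for "they they rain rain":
  position 16–19: they they rain rain
  position 32–35: they they rain rain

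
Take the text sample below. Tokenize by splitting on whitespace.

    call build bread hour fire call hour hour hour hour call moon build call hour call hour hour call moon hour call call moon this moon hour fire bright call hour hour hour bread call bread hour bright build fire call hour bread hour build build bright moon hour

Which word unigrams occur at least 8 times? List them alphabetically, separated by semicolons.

call; hour

Unigram counts meeting the condition (at least 8 times):
  call: 11
  hour: 17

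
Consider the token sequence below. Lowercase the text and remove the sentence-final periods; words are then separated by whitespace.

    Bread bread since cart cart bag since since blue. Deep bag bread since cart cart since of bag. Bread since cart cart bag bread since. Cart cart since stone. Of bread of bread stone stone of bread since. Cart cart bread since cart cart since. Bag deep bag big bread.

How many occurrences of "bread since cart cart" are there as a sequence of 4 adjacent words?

6

Scanning the 47 overlapping 4-gram windows for "bread since cart cart":
  position 2–5: bread since cart cart
  position 12–15: bread since cart cart
  position 19–22: bread since cart cart
  position 24–27: bread since cart cart
  position 37–40: bread since cart cart
  position 41–44: bread since cart cart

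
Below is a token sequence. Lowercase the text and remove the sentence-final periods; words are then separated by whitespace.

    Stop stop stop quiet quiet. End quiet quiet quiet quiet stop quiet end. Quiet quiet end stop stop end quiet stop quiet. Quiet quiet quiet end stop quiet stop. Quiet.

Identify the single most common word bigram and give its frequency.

"quiet quiet", 8 times

Bigram frequencies (highest first):
  quiet quiet: 8
  stop quiet: 5
  quiet end: 4
  stop stop: 3
  end quiet: 3
  quiet stop: 3
  … (2 more, each ≤ 2)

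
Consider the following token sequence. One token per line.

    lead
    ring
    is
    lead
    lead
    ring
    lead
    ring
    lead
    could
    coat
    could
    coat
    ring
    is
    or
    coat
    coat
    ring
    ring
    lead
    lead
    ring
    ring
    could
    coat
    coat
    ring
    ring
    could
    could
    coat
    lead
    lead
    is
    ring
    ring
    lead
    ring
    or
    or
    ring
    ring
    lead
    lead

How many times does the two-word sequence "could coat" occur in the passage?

4

Scanning the 44 overlapping bigram windows for "could coat":
  position 10–11: could coat
  position 12–13: could coat
  position 25–26: could coat
  position 31–32: could coat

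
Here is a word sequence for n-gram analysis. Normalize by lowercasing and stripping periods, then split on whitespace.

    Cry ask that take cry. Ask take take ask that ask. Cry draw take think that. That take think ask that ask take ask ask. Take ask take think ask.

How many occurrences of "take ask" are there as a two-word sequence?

3

Scanning the 29 overlapping bigram windows for "take ask":
  position 8–9: take ask
  position 23–24: take ask
  position 26–27: take ask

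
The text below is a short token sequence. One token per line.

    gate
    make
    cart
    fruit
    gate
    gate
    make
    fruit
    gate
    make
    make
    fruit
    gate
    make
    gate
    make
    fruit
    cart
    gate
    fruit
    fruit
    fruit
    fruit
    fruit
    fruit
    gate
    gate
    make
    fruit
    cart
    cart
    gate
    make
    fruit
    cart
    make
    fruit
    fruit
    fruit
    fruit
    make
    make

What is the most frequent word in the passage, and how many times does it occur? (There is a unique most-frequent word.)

Unigram frequencies (highest first):
  fruit: 16
  make: 11
  gate: 10
  cart: 5

"fruit", 16 times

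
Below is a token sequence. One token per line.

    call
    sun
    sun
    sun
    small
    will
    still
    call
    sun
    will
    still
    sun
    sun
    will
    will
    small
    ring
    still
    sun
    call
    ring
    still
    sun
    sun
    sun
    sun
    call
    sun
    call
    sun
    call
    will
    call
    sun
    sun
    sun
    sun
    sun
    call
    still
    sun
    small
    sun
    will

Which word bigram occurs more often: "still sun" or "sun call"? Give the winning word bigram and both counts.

"still sun": 4 occurrences
"sun call": 5 occurrences

"sun call" (5 vs 4)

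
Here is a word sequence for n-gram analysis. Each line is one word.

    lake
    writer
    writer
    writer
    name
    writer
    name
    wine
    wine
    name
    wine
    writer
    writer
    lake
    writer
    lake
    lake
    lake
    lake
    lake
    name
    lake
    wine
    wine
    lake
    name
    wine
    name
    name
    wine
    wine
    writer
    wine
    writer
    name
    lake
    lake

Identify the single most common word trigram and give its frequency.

"lake lake lake", 3 times

Trigram frequencies (highest first):
  lake lake lake: 3
  name wine wine: 2
  lake writer writer: 1
  writer writer writer: 1
  writer writer name: 1
  writer name writer: 1
  … (26 more, each ≤ 1)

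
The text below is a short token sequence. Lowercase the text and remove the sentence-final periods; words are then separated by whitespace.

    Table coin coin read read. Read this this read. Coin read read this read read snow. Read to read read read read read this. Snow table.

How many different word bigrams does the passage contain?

14

26 tokens → 25 bigram windows in total.
Repeated bigrams (each contributes count−1 duplicates):
  read read: 8
  read this: 3
  coin read: 2
  this read: 2
11 duplicate windows → 25 − 11 = 14 distinct.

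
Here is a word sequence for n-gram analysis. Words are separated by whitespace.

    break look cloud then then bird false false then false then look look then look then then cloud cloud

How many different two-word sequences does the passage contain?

19 tokens → 18 bigram windows in total.
Repeated bigrams (each contributes count−1 duplicates):
  false then: 2
  look then: 2
  then look: 2
  then then: 2
4 duplicate windows → 18 − 4 = 14 distinct.

14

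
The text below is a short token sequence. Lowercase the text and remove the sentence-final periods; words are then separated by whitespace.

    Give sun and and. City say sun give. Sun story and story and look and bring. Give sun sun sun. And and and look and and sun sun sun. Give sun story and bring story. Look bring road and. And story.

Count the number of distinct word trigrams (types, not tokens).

33

41 tokens → 39 trigram windows in total.
Repeated trigrams (each contributes count−1 duplicates):
  and look and: 2
  give sun story: 2
  sun and and: 2
  sun give sun: 2
  sun story and: 2
  sun sun sun: 2
6 duplicate windows → 39 − 6 = 33 distinct.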